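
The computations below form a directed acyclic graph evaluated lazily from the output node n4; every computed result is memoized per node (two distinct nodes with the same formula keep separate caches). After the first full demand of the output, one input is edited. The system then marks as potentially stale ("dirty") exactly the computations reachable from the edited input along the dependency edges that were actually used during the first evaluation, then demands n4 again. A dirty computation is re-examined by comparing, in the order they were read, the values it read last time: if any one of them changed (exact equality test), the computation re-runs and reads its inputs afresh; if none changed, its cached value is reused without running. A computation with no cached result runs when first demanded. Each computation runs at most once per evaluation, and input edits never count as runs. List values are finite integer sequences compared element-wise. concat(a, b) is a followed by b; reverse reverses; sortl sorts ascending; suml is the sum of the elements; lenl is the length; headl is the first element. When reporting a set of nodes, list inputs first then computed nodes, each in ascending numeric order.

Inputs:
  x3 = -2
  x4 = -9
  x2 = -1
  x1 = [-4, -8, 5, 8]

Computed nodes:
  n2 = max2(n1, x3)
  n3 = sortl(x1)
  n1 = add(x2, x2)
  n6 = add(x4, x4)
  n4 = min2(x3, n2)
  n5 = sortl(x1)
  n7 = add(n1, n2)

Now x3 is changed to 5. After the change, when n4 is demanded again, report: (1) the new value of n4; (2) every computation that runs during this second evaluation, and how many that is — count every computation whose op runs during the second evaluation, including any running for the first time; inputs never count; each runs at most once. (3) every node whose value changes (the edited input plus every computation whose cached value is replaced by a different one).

Demanding n4 again yields 5.
2 computations run: n2, n4.
The nodes whose values change: x3, n2, n4.

First demand of the output computes:
  n1 = add(-1, -1) = -2
  n2 = max2(-2, -2) = -2
  n4 = min2(-2, -2) = -2

After the edit, cleaning proceeds:
  n2: a read changed (x3 -2->5) — executes, giving 5.
  n4: a read changed (x3 -2->5; n2 -2->5) — executes, giving 5.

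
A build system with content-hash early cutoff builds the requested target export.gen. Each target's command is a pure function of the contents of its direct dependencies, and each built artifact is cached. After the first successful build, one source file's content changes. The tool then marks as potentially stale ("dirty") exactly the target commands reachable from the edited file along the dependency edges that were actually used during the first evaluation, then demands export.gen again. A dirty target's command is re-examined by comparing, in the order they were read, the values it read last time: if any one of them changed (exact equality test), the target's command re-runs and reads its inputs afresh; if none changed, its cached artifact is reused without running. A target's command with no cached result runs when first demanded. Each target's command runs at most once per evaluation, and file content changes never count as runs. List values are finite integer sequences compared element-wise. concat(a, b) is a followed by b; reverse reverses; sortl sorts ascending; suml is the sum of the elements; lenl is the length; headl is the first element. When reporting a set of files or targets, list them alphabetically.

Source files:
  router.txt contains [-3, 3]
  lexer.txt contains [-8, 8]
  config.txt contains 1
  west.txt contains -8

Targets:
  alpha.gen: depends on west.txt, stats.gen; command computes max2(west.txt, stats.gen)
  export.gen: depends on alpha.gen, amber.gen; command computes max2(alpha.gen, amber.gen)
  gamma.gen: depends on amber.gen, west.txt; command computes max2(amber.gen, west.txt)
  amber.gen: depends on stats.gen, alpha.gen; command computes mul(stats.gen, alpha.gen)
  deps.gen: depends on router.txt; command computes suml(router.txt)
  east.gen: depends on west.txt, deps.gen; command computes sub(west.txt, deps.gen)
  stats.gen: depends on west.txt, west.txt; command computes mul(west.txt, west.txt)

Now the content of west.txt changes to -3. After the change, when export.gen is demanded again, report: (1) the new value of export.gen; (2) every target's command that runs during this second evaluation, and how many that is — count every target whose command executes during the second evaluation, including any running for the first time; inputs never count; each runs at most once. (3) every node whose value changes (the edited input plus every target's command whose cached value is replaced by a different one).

First evaluation (everything demanded from the output):
  stats.gen = mul(-8, -8) = 64
  alpha.gen = max2(-8, 64) = 64
  amber.gen = mul(64, 64) = 4096
  export.gen = max2(64, 4096) = 4096

Propagation after the edit:
  stats.gen: runs — west.txt -8->-3; west.txt -8->-3; result 9.
  alpha.gen: runs — west.txt -8->-3; stats.gen 64->9; result 9.
  amber.gen: runs — stats.gen 64->9; alpha.gen 64->9; result 81.
  export.gen: runs — alpha.gen 64->9; amber.gen 4096->81; result 81.

New value of export.gen: 81.
Target commands that run: alpha.gen, amber.gen, export.gen, stats.gen — 4 in total.
Values that change: alpha.gen, amber.gen, export.gen, stats.gen, west.txt.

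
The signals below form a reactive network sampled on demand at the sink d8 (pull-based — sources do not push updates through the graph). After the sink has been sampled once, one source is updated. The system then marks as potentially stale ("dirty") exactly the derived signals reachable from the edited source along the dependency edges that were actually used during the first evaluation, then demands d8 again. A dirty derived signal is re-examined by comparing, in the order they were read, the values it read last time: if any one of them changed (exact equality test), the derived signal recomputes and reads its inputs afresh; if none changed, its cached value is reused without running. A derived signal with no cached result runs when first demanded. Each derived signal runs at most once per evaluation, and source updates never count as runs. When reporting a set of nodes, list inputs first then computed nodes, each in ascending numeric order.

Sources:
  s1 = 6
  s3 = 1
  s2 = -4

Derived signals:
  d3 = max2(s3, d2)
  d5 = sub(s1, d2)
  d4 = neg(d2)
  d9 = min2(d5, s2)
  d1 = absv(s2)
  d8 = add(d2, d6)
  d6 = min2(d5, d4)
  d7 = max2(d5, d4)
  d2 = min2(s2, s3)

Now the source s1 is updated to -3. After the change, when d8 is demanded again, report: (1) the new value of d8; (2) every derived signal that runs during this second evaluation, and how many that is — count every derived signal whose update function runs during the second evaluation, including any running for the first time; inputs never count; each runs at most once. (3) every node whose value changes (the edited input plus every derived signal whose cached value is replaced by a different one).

d8 now evaluates to -3.
Run set: d5, d6, d8 (3 run).
Changed values: s1, d5, d6, d8.

Initial pass — values computed on the first demand:
  d2 = min2(-4, 1) = -4
  d4 = neg(-4) = 4
  d5 = sub(6, -4) = 10
  d6 = min2(10, 4) = 4
  d8 = add(-4, 4) = 0

Second demand — change propagation:
  d5: re-runs because s1 6->-3; new result 1.
  d6: re-runs because d5 10->1; new result 1.
  d8: re-runs because d6 4->1; new result -3.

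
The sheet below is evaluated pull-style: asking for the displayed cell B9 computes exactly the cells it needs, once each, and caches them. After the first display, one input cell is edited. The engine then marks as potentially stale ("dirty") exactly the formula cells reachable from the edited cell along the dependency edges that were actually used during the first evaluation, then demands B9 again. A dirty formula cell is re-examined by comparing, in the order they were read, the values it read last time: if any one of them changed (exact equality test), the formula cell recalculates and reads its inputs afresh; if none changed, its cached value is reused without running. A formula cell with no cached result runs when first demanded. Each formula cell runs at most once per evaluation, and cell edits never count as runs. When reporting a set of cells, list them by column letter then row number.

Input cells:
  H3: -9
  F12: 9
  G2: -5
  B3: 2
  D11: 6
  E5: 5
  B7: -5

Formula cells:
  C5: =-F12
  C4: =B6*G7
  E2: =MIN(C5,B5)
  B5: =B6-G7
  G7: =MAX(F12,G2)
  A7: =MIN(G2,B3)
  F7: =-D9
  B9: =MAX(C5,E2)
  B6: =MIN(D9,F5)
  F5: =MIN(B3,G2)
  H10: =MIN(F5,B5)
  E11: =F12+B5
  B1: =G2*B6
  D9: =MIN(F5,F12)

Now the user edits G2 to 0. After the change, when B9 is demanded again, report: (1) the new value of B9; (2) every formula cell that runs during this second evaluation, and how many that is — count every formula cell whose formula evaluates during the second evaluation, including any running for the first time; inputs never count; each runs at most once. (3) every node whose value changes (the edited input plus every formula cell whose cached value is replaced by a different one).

First demand of the output computes:
  C5 = -(9) = -9
  F5 = MIN(2, -5) = -5
  D9 = MIN(-5, 9) = -5
  B6 = MIN(-5, -5) = -5
  G7 = MAX(9, -5) = 9
  B5 = -5 - 9 = -14
  E2 = MIN(-9, -14) = -14
  B9 = MAX(-9, -14) = -9

After the edit, cleaning proceeds:
  F5: a read changed (G2 -5->0) — executes, giving 0.
  D9: a read changed (F5 -5->0) — executes, giving 0.
  B6: a read changed (D9 -5->0; F5 -5->0) — executes, giving 0.
  G7: a read changed (G2 -5->0) — executes, giving 9 — identical to its old value.
  B5: a read changed (B6 -5->0) — executes, giving -9.
  E2: a read changed (B5 -14->-9) — executes, giving -9.
  B9: a read changed (E2 -14->-9) — executes, giving -9 — identical to its old value.

Demanding B9 again yields -9.
7 formula cells run: B5, B6, B9, D9, E2, F5, G7.
The nodes whose values change: B5, B6, D9, E2, F5, G2.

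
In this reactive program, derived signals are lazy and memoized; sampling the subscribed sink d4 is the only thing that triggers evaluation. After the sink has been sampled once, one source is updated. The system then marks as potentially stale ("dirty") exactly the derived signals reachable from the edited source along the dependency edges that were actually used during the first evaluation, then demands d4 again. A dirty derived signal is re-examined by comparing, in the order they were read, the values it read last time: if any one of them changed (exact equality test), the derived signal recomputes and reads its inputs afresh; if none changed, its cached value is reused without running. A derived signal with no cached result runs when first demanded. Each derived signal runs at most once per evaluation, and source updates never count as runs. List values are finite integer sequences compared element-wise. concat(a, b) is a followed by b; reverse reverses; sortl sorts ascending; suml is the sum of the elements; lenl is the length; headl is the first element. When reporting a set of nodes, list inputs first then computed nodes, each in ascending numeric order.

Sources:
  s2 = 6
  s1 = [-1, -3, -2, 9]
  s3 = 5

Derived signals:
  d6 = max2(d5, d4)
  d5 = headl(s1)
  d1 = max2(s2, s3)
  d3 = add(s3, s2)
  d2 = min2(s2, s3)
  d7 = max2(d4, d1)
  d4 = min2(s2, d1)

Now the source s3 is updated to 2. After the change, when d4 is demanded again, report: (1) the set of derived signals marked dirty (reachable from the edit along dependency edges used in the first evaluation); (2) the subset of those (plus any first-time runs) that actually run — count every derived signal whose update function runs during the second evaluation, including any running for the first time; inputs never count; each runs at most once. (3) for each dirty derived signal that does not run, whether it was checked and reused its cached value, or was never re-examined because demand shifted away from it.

The edit dirties: d1, d4.
1 derived signals run: d1.
Cache hits after checking: d4.
Note the absorption at d1: it re-runs yet its value is the same, leaving the output's value untouched.

First demand of the output computes:
  d1 = max2(6, 5) = 6
  d4 = min2(6, 6) = 6

After the edit, cleaning proceeds:
  d1: a read changed (s3 5->2) — executes, giving 6 — identical to its old value.
  d4: dirty, but its reads are unchanged (s2 unchanged, d1 unchanged); cached 6 stands.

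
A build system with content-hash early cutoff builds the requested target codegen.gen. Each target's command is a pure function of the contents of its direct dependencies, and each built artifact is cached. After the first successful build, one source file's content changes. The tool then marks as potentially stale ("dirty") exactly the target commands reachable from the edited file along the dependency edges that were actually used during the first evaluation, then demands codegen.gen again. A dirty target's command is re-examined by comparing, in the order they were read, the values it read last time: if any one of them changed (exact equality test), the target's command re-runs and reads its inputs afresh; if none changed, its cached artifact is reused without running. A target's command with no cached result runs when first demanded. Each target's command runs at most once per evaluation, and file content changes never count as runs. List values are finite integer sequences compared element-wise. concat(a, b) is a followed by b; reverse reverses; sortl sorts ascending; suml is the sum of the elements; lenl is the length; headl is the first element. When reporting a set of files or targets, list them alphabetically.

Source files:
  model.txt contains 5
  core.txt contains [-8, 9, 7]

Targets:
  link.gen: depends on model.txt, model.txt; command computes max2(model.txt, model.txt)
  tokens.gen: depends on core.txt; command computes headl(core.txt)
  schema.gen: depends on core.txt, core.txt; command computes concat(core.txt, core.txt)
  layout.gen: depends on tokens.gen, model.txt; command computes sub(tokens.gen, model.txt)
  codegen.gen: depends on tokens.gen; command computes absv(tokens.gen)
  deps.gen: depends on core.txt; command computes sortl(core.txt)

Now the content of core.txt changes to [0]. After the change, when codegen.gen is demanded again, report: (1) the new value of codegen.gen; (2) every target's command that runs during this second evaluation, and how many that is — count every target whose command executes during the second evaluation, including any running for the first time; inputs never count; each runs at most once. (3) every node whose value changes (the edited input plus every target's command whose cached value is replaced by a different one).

First evaluation (everything demanded from the output):
  tokens.gen = headl([-8, 9, 7]) = -8
  codegen.gen = absv(-8) = 8

Propagation after the edit:
  tokens.gen: runs — core.txt [-8, 9, 7]->[0]; result 0.
  codegen.gen: runs — tokens.gen -8->0; result 0.

New value of codegen.gen: 0.
Target commands that run: codegen.gen, tokens.gen — 2 in total.
Values that change: codegen.gen, core.txt, tokens.gen.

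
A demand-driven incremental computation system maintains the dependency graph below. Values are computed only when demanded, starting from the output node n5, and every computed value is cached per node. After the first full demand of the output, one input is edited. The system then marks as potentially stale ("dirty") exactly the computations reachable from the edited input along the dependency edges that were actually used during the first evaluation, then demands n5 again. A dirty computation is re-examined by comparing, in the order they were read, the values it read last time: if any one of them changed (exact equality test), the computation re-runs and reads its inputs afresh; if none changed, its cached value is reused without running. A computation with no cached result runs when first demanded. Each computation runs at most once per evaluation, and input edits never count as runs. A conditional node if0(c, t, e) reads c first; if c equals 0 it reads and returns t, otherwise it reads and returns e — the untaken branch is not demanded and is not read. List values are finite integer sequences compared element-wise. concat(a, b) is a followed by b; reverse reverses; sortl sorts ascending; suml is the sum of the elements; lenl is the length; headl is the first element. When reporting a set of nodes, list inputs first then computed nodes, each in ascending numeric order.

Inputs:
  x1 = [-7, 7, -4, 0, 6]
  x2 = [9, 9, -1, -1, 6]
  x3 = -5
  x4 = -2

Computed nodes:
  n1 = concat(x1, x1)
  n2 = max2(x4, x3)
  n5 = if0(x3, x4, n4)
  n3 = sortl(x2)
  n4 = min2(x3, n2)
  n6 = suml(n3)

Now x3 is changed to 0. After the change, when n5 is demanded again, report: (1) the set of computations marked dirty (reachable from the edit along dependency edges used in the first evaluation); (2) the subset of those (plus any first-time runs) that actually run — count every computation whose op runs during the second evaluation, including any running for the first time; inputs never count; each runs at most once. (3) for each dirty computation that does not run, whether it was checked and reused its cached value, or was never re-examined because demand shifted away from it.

Marked dirty: n2, n4, n5.
Computations that run: n5 — 1 in total.
Never re-examined (demand shifted away): n2, n4.
Key observation: a condition flipped, so demand moved to the other branch — n2, n4 are never re-examined.

First evaluation (everything demanded from the output):
  n2 = max2(-2, -5) = -2
  n4 = min2(-5, -2) = -5
  n5 = if0(x3=-5 -> else branch n4) = -5

Propagation after the edit:
  n2: marked dirty but never re-examined — demand shifted away from it.
  n4: marked dirty but never re-examined — demand shifted away from it.
  n5: runs — x3 -5->0; result -2.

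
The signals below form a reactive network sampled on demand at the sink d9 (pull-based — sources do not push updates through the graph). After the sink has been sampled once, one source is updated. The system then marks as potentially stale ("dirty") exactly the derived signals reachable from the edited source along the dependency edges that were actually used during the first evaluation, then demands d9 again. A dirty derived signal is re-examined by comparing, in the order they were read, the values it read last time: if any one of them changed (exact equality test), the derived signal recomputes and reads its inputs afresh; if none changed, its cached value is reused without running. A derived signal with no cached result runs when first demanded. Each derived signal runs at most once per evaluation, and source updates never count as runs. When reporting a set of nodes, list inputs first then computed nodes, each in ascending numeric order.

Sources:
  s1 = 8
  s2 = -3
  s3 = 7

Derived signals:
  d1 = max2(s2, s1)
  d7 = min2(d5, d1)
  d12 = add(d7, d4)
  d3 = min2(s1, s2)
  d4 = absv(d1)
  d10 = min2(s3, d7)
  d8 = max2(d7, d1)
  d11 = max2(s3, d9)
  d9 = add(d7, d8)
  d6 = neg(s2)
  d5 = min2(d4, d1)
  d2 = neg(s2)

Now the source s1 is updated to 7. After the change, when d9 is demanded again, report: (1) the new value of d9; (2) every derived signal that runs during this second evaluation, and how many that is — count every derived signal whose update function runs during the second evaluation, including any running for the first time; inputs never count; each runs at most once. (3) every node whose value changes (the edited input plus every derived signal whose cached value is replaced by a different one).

d9 now evaluates to 14.
Run set: d1, d4, d5, d7, d8, d9 (6 run).
Changed values: s1, d1, d4, d5, d7, d8, d9.

Initial pass — values computed on the first demand:
  d1 = max2(-3, 8) = 8
  d4 = absv(8) = 8
  d5 = min2(8, 8) = 8
  d7 = min2(8, 8) = 8
  d8 = max2(8, 8) = 8
  d9 = add(8, 8) = 16

Second demand — change propagation:
  d1: re-runs because s1 8->7; new result 7.
  d4: re-runs because d1 8->7; new result 7.
  d5: re-runs because d4 8->7; d1 8->7; new result 7.
  d7: re-runs because d5 8->7; d1 8->7; new result 7.
  d8: re-runs because d7 8->7; d1 8->7; new result 7.
  d9: re-runs because d7 8->7; d8 8->7; new result 14.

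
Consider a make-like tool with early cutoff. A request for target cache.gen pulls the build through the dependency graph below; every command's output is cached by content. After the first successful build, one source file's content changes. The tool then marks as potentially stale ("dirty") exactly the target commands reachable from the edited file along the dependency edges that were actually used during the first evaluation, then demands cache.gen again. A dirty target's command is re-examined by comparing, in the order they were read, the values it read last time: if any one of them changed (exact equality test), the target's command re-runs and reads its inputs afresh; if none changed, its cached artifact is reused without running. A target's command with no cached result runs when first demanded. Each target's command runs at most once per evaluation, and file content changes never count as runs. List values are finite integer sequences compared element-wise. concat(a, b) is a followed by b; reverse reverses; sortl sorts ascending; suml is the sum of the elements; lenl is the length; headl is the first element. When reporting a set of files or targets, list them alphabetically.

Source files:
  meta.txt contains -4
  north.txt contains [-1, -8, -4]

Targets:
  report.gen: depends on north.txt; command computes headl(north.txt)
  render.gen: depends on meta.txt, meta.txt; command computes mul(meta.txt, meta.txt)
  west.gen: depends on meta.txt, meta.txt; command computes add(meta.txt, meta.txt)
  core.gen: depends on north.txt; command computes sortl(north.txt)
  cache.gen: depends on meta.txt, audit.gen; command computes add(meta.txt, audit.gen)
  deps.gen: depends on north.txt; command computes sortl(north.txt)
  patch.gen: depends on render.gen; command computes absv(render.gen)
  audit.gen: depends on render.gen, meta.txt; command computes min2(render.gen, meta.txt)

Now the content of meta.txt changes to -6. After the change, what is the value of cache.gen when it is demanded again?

First demand of the output computes:
  render.gen = mul(-4, -4) = 16
  audit.gen = min2(16, -4) = -4
  cache.gen = add(-4, -4) = -8

After the edit, cleaning proceeds:
  render.gen: a read changed (meta.txt -4->-6; meta.txt -4->-6) — executes, giving 36.
  audit.gen: a read changed (render.gen 16->36; meta.txt -4->-6) — executes, giving -6.
  cache.gen: a read changed (meta.txt -4->-6; audit.gen -4->-6) — executes, giving -12.

Demanding cache.gen again yields -12.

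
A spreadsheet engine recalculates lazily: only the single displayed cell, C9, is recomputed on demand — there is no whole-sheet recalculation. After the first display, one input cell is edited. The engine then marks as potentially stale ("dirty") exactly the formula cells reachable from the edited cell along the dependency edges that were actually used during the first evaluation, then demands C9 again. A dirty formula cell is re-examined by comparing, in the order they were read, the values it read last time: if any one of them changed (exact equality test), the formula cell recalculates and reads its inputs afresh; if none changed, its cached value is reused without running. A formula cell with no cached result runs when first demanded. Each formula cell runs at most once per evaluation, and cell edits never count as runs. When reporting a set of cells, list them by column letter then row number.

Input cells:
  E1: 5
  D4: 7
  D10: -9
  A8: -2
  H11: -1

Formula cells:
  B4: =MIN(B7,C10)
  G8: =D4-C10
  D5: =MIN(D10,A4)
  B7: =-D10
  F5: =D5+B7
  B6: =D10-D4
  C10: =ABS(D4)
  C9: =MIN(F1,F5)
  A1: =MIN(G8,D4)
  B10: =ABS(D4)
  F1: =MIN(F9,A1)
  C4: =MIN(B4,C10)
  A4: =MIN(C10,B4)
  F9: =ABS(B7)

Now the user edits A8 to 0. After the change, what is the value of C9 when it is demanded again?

New value of C9: 0.
Key observation: A8 is never demanded by the output, so the edit triggers no recomputation at all.

First evaluation (everything demanded from the output):
  B7 = -(-9) = 9
  C10 = ABS(7) = 7
  B4 = MIN(9, 7) = 7
  A4 = MIN(7, 7) = 7
  D5 = MIN(-9, 7) = -9
  F5 = -9 + 9 = 0
  F9 = ABS(9) = 9
  G8 = 7 - 7 = 0
  A1 = MIN(0, 7) = 0
  F1 = MIN(9, 0) = 0
  C9 = MIN(0, 0) = 0

Propagation after the edit:
  A8 feeds no computation that the output demands — nothing is marked dirty and nothing runs.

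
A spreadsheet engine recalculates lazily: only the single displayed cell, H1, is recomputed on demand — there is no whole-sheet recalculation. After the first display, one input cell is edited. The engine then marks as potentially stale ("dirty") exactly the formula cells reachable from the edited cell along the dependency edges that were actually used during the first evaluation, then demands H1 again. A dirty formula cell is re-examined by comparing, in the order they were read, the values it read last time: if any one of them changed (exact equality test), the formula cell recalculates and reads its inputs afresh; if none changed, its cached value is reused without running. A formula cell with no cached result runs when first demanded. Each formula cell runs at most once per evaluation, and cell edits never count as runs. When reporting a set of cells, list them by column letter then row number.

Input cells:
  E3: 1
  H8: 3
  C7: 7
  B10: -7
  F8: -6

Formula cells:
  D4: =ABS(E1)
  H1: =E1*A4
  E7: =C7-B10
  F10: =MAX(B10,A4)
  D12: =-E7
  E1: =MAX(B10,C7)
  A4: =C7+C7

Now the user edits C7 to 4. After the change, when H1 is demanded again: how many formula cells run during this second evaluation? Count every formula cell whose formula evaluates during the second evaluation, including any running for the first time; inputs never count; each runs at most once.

First evaluation (everything demanded from the output):
  A4 = 7 + 7 = 14
  E1 = MAX(-7, 7) = 7
  H1 = 7 * 14 = 98

Propagation after the edit:
  A4: runs — C7 7->4; C7 7->4; result 8.
  E1: runs — C7 7->4; result 4.
  H1: runs — E1 7->4; A4 14->8; result 32.

Formula cells that run: A4, E1, H1 — 3 in total.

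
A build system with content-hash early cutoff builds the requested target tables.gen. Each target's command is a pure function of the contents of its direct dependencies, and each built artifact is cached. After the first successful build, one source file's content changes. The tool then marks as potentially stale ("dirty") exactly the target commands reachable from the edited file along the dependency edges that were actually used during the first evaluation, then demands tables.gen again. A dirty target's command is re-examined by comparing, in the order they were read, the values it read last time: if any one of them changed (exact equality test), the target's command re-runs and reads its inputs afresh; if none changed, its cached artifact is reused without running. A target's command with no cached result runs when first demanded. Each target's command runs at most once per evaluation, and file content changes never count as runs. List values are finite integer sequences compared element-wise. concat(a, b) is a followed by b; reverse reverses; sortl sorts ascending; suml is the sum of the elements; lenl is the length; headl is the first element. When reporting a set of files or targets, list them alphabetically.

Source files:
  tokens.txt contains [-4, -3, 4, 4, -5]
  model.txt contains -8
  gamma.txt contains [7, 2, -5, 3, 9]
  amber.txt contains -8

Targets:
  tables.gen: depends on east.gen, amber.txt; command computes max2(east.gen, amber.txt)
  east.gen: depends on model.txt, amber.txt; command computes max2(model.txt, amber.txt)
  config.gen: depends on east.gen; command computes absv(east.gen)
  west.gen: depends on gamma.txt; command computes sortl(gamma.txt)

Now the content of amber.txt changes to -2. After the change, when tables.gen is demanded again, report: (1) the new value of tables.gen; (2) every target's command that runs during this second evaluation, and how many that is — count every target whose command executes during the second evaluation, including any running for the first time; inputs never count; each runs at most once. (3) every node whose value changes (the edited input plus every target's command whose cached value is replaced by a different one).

First evaluation (everything demanded from the output):
  east.gen = max2(-8, -8) = -8
  tables.gen = max2(-8, -8) = -8

Propagation after the edit:
  east.gen: runs — amber.txt -8->-2; result -2.
  tables.gen: runs — east.gen -8->-2; amber.txt -8->-2; result -2.

New value of tables.gen: -2.
Target commands that run: east.gen, tables.gen — 2 in total.
Values that change: amber.txt, east.gen, tables.gen.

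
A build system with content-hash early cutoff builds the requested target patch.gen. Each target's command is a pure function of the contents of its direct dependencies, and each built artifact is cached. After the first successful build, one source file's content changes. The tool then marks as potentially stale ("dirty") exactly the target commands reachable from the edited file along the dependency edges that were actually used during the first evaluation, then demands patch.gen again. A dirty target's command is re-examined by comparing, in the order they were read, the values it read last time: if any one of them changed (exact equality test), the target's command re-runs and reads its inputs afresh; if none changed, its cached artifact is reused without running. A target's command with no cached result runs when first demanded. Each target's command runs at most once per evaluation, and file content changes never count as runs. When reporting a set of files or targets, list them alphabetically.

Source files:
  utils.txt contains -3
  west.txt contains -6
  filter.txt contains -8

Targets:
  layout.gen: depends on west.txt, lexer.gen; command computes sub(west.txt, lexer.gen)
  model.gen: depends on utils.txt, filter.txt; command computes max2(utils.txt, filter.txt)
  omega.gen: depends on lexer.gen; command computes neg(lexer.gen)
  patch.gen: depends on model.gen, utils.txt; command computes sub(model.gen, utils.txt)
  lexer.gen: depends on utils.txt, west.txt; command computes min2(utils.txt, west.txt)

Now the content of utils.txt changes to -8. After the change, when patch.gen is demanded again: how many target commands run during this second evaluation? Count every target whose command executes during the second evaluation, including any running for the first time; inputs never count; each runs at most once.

First evaluation (everything demanded from the output):
  model.gen = max2(-3, -8) = -3
  patch.gen = sub(-3, -3) = 0

Propagation after the edit:
  model.gen: runs — utils.txt -3->-8; result -8.
  patch.gen: runs — model.gen -3->-8; utils.txt -3->-8; result 0 (same value as before).

Target commands that run: model.gen, patch.gen — 2 in total.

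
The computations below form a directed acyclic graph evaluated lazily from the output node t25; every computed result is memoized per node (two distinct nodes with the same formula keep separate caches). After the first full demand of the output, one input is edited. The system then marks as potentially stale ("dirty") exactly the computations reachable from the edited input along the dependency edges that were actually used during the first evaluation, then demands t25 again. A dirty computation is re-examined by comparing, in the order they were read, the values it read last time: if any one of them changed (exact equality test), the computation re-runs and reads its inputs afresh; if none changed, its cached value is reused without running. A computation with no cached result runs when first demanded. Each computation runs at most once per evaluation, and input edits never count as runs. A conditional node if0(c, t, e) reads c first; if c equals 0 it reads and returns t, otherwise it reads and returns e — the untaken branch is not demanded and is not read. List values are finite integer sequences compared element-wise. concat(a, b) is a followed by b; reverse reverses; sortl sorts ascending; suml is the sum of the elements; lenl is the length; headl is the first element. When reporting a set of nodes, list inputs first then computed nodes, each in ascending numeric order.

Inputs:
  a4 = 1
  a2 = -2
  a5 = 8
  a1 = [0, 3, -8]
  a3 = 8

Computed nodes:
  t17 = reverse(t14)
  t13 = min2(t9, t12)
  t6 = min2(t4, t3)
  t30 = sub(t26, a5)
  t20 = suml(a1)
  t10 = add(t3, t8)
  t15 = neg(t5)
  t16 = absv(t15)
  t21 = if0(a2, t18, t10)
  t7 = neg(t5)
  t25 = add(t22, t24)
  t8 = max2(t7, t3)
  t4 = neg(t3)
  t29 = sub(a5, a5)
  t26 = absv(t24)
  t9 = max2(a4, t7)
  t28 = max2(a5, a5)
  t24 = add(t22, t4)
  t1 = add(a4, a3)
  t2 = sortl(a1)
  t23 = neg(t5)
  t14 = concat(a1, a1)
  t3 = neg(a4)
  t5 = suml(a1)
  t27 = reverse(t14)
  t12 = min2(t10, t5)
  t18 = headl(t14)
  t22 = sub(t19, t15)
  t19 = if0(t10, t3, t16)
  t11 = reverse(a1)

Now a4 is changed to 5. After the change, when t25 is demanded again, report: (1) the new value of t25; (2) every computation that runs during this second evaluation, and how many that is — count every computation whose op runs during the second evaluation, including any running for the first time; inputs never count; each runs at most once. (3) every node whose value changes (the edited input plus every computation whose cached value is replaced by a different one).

Demanding t25 again yields -15.
8 computations run: t3, t4, t8, t10, t19, t22, t24, t25.
The nodes whose values change: a4, t3, t4, t10, t19, t22, t24, t25.

First demand of the output computes:
  t3 = neg(1) = -1
  t4 = neg(-1) = 1
  t5 = suml([0, 3, -8]) = -5
  t7 = neg(-5) = 5
  t8 = max2(5, -1) = 5
  t10 = add(-1, 5) = 4
  t15 = neg(-5) = 5
  t16 = absv(5) = 5
  t19 = if0(t10=4 -> else branch t16) = 5
  t22 = sub(5, 5) = 0
  t24 = add(0, 1) = 1
  t25 = add(0, 1) = 1

After the edit, cleaning proceeds:
  t3: a read changed (a4 1->5) — executes, giving -5.
  t4: a read changed (t3 -1->-5) — executes, giving 5.
  t8: a read changed (t3 -1->-5) — executes, giving 5 — identical to its old value.
  t10: a read changed (t3 -1->-5) — executes, giving 0.
  t19: a read changed (t10 4->0) — executes, giving -5.
  t22: a read changed (t19 5->-5) — executes, giving -10.
  t24: a read changed (t22 0->-10; t4 1->5) — executes, giving -5.
  t25: a read changed (t22 0->-10; t24 1->-5) — executes, giving -15.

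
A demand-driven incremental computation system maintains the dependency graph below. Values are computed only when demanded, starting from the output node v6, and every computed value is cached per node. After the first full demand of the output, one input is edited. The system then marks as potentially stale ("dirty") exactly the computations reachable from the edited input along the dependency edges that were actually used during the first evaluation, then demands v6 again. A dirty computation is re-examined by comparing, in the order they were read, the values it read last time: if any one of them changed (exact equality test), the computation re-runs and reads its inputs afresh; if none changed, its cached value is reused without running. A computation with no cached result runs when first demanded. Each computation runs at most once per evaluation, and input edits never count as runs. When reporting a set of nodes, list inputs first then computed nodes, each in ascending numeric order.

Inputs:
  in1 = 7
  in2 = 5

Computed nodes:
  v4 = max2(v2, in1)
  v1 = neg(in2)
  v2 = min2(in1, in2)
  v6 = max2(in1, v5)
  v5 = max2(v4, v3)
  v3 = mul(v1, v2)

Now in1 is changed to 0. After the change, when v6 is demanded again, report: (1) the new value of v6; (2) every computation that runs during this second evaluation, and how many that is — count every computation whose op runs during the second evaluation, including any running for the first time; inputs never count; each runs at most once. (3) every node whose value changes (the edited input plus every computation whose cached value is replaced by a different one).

First evaluation (everything demanded from the output):
  v1 = neg(5) = -5
  v2 = min2(7, 5) = 5
  v3 = mul(-5, 5) = -25
  v4 = max2(5, 7) = 7
  v5 = max2(7, -25) = 7
  v6 = max2(7, 7) = 7

Propagation after the edit:
  v2: runs — in1 7->0; result 0.
  v3: runs — v2 5->0; result 0.
  v4: runs — v2 5->0; in1 7->0; result 0.
  v5: runs — v4 7->0; v3 -25->0; result 0.
  v6: runs — in1 7->0; v5 7->0; result 0.

New value of v6: 0.
Computations that run: v2, v3, v4, v5, v6 — 5 in total.
Values that change: in1, v2, v3, v4, v5, v6.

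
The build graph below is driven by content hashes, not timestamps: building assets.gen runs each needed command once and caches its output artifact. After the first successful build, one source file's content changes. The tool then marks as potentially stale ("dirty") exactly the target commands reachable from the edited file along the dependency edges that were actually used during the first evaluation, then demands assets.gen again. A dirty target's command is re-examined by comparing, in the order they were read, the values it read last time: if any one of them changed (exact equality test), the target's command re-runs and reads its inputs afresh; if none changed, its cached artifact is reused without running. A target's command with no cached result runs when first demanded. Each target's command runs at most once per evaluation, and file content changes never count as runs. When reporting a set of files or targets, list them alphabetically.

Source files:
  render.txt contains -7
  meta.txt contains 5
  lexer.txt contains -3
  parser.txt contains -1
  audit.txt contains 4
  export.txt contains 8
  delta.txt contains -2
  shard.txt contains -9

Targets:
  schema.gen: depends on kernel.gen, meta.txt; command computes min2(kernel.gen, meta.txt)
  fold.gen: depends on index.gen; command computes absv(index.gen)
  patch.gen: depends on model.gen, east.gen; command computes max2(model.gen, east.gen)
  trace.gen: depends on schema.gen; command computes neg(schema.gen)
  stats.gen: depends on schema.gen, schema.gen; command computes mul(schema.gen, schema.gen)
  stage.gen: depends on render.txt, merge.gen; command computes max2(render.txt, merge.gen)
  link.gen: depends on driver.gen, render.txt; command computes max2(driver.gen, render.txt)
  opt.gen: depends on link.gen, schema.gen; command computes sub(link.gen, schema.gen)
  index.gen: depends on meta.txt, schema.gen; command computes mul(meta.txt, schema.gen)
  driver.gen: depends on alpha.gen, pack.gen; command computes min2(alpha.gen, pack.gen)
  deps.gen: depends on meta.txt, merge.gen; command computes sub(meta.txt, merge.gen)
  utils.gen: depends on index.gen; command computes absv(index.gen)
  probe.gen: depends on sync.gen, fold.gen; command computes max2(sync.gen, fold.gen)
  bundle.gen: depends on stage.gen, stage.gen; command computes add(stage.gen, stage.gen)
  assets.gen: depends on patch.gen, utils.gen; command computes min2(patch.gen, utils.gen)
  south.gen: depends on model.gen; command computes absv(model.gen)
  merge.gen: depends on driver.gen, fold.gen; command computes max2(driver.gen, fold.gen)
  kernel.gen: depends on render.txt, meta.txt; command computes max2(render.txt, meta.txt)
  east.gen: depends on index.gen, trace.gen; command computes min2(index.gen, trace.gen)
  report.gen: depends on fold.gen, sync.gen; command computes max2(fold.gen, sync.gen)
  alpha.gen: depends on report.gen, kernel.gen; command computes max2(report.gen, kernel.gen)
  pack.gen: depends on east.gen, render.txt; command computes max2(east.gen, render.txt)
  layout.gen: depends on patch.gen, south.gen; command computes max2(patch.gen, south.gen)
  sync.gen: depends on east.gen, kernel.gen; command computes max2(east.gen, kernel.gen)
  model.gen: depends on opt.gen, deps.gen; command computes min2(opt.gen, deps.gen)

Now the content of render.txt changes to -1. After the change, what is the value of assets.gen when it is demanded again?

assets.gen now evaluates to -5.
The important point: at schema.gen every value read last time is unchanged, so the dirty flag clears without a run.

Initial pass — values computed on the first demand:
  kernel.gen = max2(-7, 5) = 5
  schema.gen = min2(5, 5) = 5
  index.gen = mul(5, 5) = 25
  fold.gen = absv(25) = 25
  trace.gen = neg(5) = -5
  east.gen = min2(25, -5) = -5
  pack.gen = max2(-5, -7) = -5
  sync.gen = max2(-5, 5) = 5
  report.gen = max2(25, 5) = 25
  alpha.gen = max2(25, 5) = 25
  driver.gen = min2(25, -5) = -5
  link.gen = max2(-5, -7) = -5
  merge.gen = max2(-5, 25) = 25
  deps.gen = sub(5, 25) = -20
  opt.gen = sub(-5, 5) = -10
  model.gen = min2(-10, -20) = -20
  patch.gen = max2(-20, -5) = -5
  utils.gen = absv(25) = 25
  assets.gen = min2(-5, 25) = -5

Second demand — change propagation:
  kernel.gen: re-runs because render.txt -7->-1; new result 5 (unchanged).
  schema.gen: re-examined; everything it read last time is the same (kernel.gen unchanged, meta.txt unchanged) — cache 5 kept, no run.
  index.gen: re-examined; everything it read last time is the same (meta.txt unchanged, schema.gen unchanged) — cache 25 kept, no run.
  fold.gen: re-examined; everything it read last time is the same (index.gen unchanged) — cache 25 kept, no run.
  trace.gen: re-examined; everything it read last time is the same (schema.gen unchanged) — cache -5 kept, no run.
  east.gen: re-examined; everything it read last time is the same (index.gen unchanged, trace.gen unchanged) — cache -5 kept, no run.
  pack.gen: re-runs because render.txt -7->-1; new result -1.
  sync.gen: re-examined; everything it read last time is the same (east.gen unchanged, kernel.gen unchanged) — cache 5 kept, no run.
  report.gen: re-examined; everything it read last time is the same (fold.gen unchanged, sync.gen unchanged) — cache 25 kept, no run.
  alpha.gen: re-examined; everything it read last time is the same (report.gen unchanged, kernel.gen unchanged) — cache 25 kept, no run.
  driver.gen: re-runs because pack.gen -5->-1; new result -1.
  link.gen: re-runs because driver.gen -5->-1; render.txt -7->-1; new result -1.
  merge.gen: re-runs because driver.gen -5->-1; new result 25 (unchanged).
  deps.gen: re-examined; everything it read last time is the same (meta.txt unchanged, merge.gen unchanged) — cache -20 kept, no run.
  opt.gen: re-runs because link.gen -5->-1; new result -6.
  model.gen: re-runs because opt.gen -10->-6; new result -20 (unchanged).
  patch.gen: re-examined; everything it read last time is the same (model.gen unchanged, east.gen unchanged) — cache -5 kept, no run.
  utils.gen: re-examined; everything it read last time is the same (index.gen unchanged) — cache 25 kept, no run.
  assets.gen: re-examined; everything it read last time is the same (patch.gen unchanged, utils.gen unchanged) — cache -5 kept, no run.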